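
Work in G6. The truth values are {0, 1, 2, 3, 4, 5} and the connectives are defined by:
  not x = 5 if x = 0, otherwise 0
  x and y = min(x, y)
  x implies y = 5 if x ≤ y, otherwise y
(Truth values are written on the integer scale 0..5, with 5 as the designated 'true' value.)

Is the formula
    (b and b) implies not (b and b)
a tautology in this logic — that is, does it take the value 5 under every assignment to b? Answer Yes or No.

Counterexample: take b = 1.
b and b = 1 and 1 = 1
not (b and b) = not 1 = 0
(b and b) implies not (b and b) = 1 implies 0 = 0
This gives 0 ≠ 5.

No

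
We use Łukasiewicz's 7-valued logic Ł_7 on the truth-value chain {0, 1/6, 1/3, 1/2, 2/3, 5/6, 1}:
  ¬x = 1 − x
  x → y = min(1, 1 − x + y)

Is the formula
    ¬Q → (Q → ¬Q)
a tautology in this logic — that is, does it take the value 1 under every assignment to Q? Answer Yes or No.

Yes

Q = 0 ↦ 1
Q = 1/6 ↦ 1
Q = 1/3 ↦ 1
Q = 1/2 ↦ 1
Q = 2/3 ↦ 1
Q = 5/6 ↦ 1
Q = 1 ↦ 1
Every assignment gives a value ≥ 1.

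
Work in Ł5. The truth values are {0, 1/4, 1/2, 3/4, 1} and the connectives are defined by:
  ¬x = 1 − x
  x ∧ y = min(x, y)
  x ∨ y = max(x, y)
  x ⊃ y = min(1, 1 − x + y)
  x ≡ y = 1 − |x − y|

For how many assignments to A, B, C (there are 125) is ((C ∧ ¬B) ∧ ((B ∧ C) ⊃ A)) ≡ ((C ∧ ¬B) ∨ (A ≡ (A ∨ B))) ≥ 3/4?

value 1: 19 assignments (counts)
value 3/4: 28 assignments (counts)
value 1/2: 31 assignments
value 1/4: 28 assignments
value 0: 19 assignments
So 47 of the 125 assignments meet the threshold.

47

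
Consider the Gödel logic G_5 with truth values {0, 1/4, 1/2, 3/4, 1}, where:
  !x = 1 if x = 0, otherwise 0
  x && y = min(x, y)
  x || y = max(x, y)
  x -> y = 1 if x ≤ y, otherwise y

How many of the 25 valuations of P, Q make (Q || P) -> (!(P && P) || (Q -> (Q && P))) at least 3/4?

20

value 1: 19 assignments (counts)
value 3/4: 1 assignment (counts)
value 1/2: 2 assignments
value 1/4: 3 assignments
So 20 of the 25 assignments meet the threshold.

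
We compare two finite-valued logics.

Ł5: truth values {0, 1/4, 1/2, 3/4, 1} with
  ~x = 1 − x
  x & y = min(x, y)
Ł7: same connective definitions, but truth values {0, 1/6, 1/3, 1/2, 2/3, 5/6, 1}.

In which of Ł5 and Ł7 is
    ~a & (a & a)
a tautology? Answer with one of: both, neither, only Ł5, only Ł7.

neither

In Ł5: at a = 0 the value is 0 — not a tautology.
In Ł7: at a = 0 the value is 0 — not a tautology.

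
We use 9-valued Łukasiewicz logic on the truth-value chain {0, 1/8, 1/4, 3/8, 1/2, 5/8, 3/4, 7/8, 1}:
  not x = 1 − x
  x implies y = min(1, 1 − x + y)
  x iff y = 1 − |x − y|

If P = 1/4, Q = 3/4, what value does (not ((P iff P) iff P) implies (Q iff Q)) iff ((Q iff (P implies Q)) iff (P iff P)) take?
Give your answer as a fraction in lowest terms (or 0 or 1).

P iff P = 1/4 iff 1/4 = 1
(P iff P) iff P = 1 iff 1/4 = 1/4
not ((P iff P) iff P) = not 1/4 = 3/4
Q iff Q = 3/4 iff 3/4 = 1
not ((P iff P) iff P) implies (Q iff Q) = 3/4 implies 1 = 1
P implies Q = 1/4 implies 3/4 = 1
Q iff (P implies Q) = 3/4 iff 1 = 3/4
P iff P = 1/4 iff 1/4 = 1
(Q iff (P implies Q)) iff (P iff P) = 3/4 iff 1 = 3/4
(not ((P iff P) iff P) implies (Q iff Q)) iff ((Q iff (P implies Q)) iff (P iff P)) = 1 iff 3/4 = 3/4

3/4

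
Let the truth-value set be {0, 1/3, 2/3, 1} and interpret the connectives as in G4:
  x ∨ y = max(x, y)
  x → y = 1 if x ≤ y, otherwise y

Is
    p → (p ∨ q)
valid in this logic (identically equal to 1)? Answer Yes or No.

Yes

p = 0, q = 0 ↦ 1
p = 0, q = 1/3 ↦ 1
p = 0, q = 2/3 ↦ 1
p = 0, q = 1 ↦ 1
p = 1/3, q = 0 ↦ 1
p = 1/3, q = 1/3 ↦ 1
p = 1/3, q = 2/3 ↦ 1
p = 1/3, q = 1 ↦ 1
p = 2/3, q = 0 ↦ 1
p = 2/3, q = 1/3 ↦ 1
p = 2/3, q = 2/3 ↦ 1
p = 2/3, q = 1 ↦ 1
p = 1, q = 0 ↦ 1
p = 1, q = 1/3 ↦ 1
p = 1, q = 2/3 ↦ 1
p = 1, q = 1 ↦ 1
Every assignment gives a value ≥ 1.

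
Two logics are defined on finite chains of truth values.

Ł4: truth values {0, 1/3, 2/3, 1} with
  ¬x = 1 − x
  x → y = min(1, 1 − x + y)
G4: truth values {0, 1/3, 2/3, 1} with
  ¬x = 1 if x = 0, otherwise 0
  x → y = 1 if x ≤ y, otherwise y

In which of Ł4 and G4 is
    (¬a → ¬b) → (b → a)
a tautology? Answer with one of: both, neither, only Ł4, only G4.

only Ł4

In Ł4: every assignment gives 1 — tautology.
In G4: at a = 1/3, b = 2/3 the value is 1/3 — not a tautology.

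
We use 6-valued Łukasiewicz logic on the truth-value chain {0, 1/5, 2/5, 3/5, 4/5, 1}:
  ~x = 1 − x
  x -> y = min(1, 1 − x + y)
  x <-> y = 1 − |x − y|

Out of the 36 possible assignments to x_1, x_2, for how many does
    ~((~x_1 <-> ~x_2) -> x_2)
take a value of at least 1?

1

value 1: 1 assignment (counts)
value 4/5: 2 assignments
value 3/5: 4 assignments
value 2/5: 5 assignments
value 1/5: 7 assignments
value 0: 17 assignments
So 1 of the 36 assignments meets the threshold.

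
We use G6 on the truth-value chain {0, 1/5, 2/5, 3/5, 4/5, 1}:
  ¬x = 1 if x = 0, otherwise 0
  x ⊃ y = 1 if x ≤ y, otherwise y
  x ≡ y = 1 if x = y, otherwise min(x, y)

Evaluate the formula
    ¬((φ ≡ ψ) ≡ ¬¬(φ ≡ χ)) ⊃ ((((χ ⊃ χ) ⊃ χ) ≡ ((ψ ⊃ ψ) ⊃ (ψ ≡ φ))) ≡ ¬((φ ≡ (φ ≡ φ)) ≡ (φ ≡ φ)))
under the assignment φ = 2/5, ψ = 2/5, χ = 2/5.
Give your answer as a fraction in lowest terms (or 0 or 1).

1

φ ≡ ψ = 2/5 ≡ 2/5 = 1
φ ≡ χ = 2/5 ≡ 2/5 = 1
¬(φ ≡ χ) = ¬1 = 0
¬¬(φ ≡ χ) = ¬0 = 1
(φ ≡ ψ) ≡ ¬¬(φ ≡ χ) = 1 ≡ 1 = 1
¬((φ ≡ ψ) ≡ ¬¬(φ ≡ χ)) = ¬1 = 0
χ ⊃ χ = 2/5 ⊃ 2/5 = 1
(χ ⊃ χ) ⊃ χ = 1 ⊃ 2/5 = 2/5
ψ ⊃ ψ = 2/5 ⊃ 2/5 = 1
ψ ≡ φ = 2/5 ≡ 2/5 = 1
(ψ ⊃ ψ) ⊃ (ψ ≡ φ) = 1 ⊃ 1 = 1
((χ ⊃ χ) ⊃ χ) ≡ ((ψ ⊃ ψ) ⊃ (ψ ≡ φ)) = 2/5 ≡ 1 = 2/5
φ ≡ φ = 2/5 ≡ 2/5 = 1
φ ≡ (φ ≡ φ) = 2/5 ≡ 1 = 2/5
φ ≡ φ = 2/5 ≡ 2/5 = 1
(φ ≡ (φ ≡ φ)) ≡ (φ ≡ φ) = 2/5 ≡ 1 = 2/5
¬((φ ≡ (φ ≡ φ)) ≡ (φ ≡ φ)) = ¬2/5 = 0
(((χ ⊃ χ) ⊃ χ) ≡ ((ψ ⊃ ψ) ⊃ (ψ ≡ φ))) ≡ ¬((φ ≡ (φ ≡ φ)) ≡ (φ ≡ φ)) = 2/5 ≡ 0 = 0
¬((φ ≡ ψ) ≡ ¬¬(φ ≡ χ)) ⊃ ((((χ ⊃ χ) ⊃ χ) ≡ ((ψ ⊃ ψ) ⊃ (ψ ≡ φ))) ≡ ¬((φ ≡ (φ ≡ φ)) ≡ (φ ≡ φ))) = 0 ⊃ 0 = 1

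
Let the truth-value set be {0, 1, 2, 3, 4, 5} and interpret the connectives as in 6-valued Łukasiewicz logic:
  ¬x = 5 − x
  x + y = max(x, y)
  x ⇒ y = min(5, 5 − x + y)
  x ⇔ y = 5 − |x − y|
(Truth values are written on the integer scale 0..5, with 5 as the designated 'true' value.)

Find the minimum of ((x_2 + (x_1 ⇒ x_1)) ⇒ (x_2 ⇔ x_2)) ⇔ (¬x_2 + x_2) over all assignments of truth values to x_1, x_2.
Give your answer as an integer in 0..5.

Take x_1 = 0, x_2 = 2:
x_1 ⇒ x_1 = 0 ⇒ 0 = 5
x_2 + (x_1 ⇒ x_1) = 2 + 5 = 5
x_2 ⇔ x_2 = 2 ⇔ 2 = 5
(x_2 + (x_1 ⇒ x_1)) ⇒ (x_2 ⇔ x_2) = 5 ⇒ 5 = 5
¬x_2 = ¬2 = 3
¬x_2 + x_2 = 3 + 2 = 3
((x_2 + (x_1 ⇒ x_1)) ⇒ (x_2 ⇔ x_2)) ⇔ (¬x_2 + x_2) = 5 ⇔ 3 = 3
No assignment yields a value below 3, so this is the minimum.

3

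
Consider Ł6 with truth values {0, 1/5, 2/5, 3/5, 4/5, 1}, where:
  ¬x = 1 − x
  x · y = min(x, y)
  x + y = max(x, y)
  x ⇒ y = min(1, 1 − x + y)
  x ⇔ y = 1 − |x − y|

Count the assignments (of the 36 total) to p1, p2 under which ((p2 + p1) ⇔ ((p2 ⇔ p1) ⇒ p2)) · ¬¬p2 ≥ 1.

6

value 1: 6 assignments (counts)
value 4/5: 6 assignments
value 3/5: 6 assignments
value 2/5: 6 assignments
value 1/5: 6 assignments
value 0: 6 assignments
So 6 of the 36 assignments meet the threshold.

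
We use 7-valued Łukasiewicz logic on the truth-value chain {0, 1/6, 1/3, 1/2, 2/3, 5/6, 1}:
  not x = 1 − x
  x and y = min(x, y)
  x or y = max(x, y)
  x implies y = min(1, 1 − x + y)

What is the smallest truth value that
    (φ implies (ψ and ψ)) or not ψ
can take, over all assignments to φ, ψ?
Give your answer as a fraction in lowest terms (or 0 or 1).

Take φ = 1, ψ = 1/2:
ψ and ψ = 1/2 and 1/2 = 1/2
φ implies (ψ and ψ) = 1 implies 1/2 = 1/2
not ψ = not 1/2 = 1/2
(φ implies (ψ and ψ)) or not ψ = 1/2 or 1/2 = 1/2
No assignment yields a value below 1/2, so this is the minimum.

1/2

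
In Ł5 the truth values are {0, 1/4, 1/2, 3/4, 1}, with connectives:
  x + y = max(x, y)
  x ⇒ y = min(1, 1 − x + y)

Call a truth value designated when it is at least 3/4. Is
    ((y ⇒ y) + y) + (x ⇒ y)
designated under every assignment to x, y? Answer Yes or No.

At x = 1/4, y = 0, for instance:
y ⇒ y = 0 ⇒ 0 = 1
(y ⇒ y) + y = 1 + 0 = 1
x ⇒ y = 1/4 ⇒ 0 = 3/4
((y ⇒ y) + y) + (x ⇒ y) = 1 + 3/4 = 1
and checking the remaining 24 assignments likewise gives ≥ 3/4 in every case.

Yes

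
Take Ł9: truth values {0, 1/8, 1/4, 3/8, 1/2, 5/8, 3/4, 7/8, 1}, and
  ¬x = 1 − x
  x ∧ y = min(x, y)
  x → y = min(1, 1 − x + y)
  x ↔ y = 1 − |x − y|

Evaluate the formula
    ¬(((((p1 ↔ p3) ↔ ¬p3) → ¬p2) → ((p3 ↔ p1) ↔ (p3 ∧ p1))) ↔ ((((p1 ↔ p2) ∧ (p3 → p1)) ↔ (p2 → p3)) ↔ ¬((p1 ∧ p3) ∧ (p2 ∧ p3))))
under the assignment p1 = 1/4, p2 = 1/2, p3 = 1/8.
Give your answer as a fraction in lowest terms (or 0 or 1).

p1 ↔ p3 = 1/4 ↔ 1/8 = 7/8
¬p3 = ¬1/8 = 7/8
(p1 ↔ p3) ↔ ¬p3 = 7/8 ↔ 7/8 = 1
¬p2 = ¬1/2 = 1/2
((p1 ↔ p3) ↔ ¬p3) → ¬p2 = 1 → 1/2 = 1/2
p3 ↔ p1 = 1/8 ↔ 1/4 = 7/8
p3 ∧ p1 = 1/8 ∧ 1/4 = 1/8
(p3 ↔ p1) ↔ (p3 ∧ p1) = 7/8 ↔ 1/8 = 1/4
(((p1 ↔ p3) ↔ ¬p3) → ¬p2) → ((p3 ↔ p1) ↔ (p3 ∧ p1)) = 1/2 → 1/4 = 3/4
p1 ↔ p2 = 1/4 ↔ 1/2 = 3/4
p3 → p1 = 1/8 → 1/4 = 1
(p1 ↔ p2) ∧ (p3 → p1) = 3/4 ∧ 1 = 3/4
p2 → p3 = 1/2 → 1/8 = 5/8
((p1 ↔ p2) ∧ (p3 → p1)) ↔ (p2 → p3) = 3/4 ↔ 5/8 = 7/8
p1 ∧ p3 = 1/4 ∧ 1/8 = 1/8
p2 ∧ p3 = 1/2 ∧ 1/8 = 1/8
(p1 ∧ p3) ∧ (p2 ∧ p3) = 1/8 ∧ 1/8 = 1/8
¬((p1 ∧ p3) ∧ (p2 ∧ p3)) = ¬1/8 = 7/8
(((p1 ↔ p2) ∧ (p3 → p1)) ↔ (p2 → p3)) ↔ ¬((p1 ∧ p3) ∧ (p2 ∧ p3)) = 7/8 ↔ 7/8 = 1
((((p1 ↔ p3) ↔ ¬p3) → ¬p2) → ((p3 ↔ p1) ↔ (p3 ∧ p1))) ↔ ((((p1 ↔ p2) ∧ (p3 → p1)) ↔ (p2 → p3)) ↔ ¬((p1 ∧ p3) ∧ (p2 ∧ p3))) = 3/4 ↔ 1 = 3/4
¬(((((p1 ↔ p3) ↔ ¬p3) → ¬p2) → ((p3 ↔ p1) ↔ (p3 ∧ p1))) ↔ ((((p1 ↔ p2) ∧ (p3 → p1)) ↔ (p2 → p3)) ↔ ¬((p1 ∧ p3) ∧ (p2 ∧ p3)))) = ¬3/4 = 1/4

1/4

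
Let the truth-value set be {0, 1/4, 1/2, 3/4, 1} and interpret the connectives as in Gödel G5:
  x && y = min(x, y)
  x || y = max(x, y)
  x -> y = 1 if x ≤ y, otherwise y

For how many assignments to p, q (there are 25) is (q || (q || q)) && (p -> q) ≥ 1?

5

value 1: 5 assignments (counts)
value 3/4: 5 assignments
value 1/2: 5 assignments
value 1/4: 5 assignments
value 0: 5 assignments
So 5 of the 25 assignments meet the threshold.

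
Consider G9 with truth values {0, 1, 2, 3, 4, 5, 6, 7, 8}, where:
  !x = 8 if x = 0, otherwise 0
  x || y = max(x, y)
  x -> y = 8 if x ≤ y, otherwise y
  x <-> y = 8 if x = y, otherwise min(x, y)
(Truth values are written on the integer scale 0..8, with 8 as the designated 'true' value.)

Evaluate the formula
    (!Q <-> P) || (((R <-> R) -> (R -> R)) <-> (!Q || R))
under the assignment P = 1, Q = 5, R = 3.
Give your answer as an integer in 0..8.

3

!Q = !5 = 0
!Q <-> P = 0 <-> 1 = 0
R <-> R = 3 <-> 3 = 8
R -> R = 3 -> 3 = 8
(R <-> R) -> (R -> R) = 8 -> 8 = 8
!Q = !5 = 0
!Q || R = 0 || 3 = 3
((R <-> R) -> (R -> R)) <-> (!Q || R) = 8 <-> 3 = 3
(!Q <-> P) || (((R <-> R) -> (R -> R)) <-> (!Q || R)) = 0 || 3 = 3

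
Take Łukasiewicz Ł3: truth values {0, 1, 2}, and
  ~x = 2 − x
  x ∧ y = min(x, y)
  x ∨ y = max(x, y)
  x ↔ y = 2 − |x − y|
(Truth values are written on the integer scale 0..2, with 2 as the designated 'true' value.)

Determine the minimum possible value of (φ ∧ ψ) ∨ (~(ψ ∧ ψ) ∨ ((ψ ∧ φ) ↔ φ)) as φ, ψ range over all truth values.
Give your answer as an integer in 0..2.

Take φ = 2, ψ = 1:
φ ∧ ψ = 2 ∧ 1 = 1
ψ ∧ ψ = 1 ∧ 1 = 1
~(ψ ∧ ψ) = ~1 = 1
ψ ∧ φ = 1 ∧ 2 = 1
(ψ ∧ φ) ↔ φ = 1 ↔ 2 = 1
~(ψ ∧ ψ) ∨ ((ψ ∧ φ) ↔ φ) = 1 ∨ 1 = 1
(φ ∧ ψ) ∨ (~(ψ ∧ ψ) ∨ ((ψ ∧ φ) ↔ φ)) = 1 ∨ 1 = 1
No assignment yields a value below 1, so this is the minimum.

1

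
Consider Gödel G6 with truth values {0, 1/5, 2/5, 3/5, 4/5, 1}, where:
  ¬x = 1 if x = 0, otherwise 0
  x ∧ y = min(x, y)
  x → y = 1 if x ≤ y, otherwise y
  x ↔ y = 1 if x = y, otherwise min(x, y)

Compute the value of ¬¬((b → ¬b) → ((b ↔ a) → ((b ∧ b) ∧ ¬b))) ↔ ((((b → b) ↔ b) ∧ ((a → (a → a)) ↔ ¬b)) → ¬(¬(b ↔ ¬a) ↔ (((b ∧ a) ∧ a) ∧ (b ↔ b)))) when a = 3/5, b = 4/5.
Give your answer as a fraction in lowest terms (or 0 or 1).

1

¬b = ¬4/5 = 0
b → ¬b = 4/5 → 0 = 0
b ↔ a = 4/5 ↔ 3/5 = 3/5
b ∧ b = 4/5 ∧ 4/5 = 4/5
¬b = ¬4/5 = 0
(b ∧ b) ∧ ¬b = 4/5 ∧ 0 = 0
(b ↔ a) → ((b ∧ b) ∧ ¬b) = 3/5 → 0 = 0
(b → ¬b) → ((b ↔ a) → ((b ∧ b) ∧ ¬b)) = 0 → 0 = 1
¬((b → ¬b) → ((b ↔ a) → ((b ∧ b) ∧ ¬b))) = ¬1 = 0
¬¬((b → ¬b) → ((b ↔ a) → ((b ∧ b) ∧ ¬b))) = ¬0 = 1
b → b = 4/5 → 4/5 = 1
(b → b) ↔ b = 1 ↔ 4/5 = 4/5
a → a = 3/5 → 3/5 = 1
a → (a → a) = 3/5 → 1 = 1
¬b = ¬4/5 = 0
(a → (a → a)) ↔ ¬b = 1 ↔ 0 = 0
((b → b) ↔ b) ∧ ((a → (a → a)) ↔ ¬b) = 4/5 ∧ 0 = 0
¬a = ¬3/5 = 0
b ↔ ¬a = 4/5 ↔ 0 = 0
¬(b ↔ ¬a) = ¬0 = 1
b ∧ a = 4/5 ∧ 3/5 = 3/5
(b ∧ a) ∧ a = 3/5 ∧ 3/5 = 3/5
b ↔ b = 4/5 ↔ 4/5 = 1
((b ∧ a) ∧ a) ∧ (b ↔ b) = 3/5 ∧ 1 = 3/5
¬(b ↔ ¬a) ↔ (((b ∧ a) ∧ a) ∧ (b ↔ b)) = 1 ↔ 3/5 = 3/5
¬(¬(b ↔ ¬a) ↔ (((b ∧ a) ∧ a) ∧ (b ↔ b))) = ¬3/5 = 0
(((b → b) ↔ b) ∧ ((a → (a → a)) ↔ ¬b)) → ¬(¬(b ↔ ¬a) ↔ (((b ∧ a) ∧ a) ∧ (b ↔ b))) = 0 → 0 = 1
¬¬((b → ¬b) → ((b ↔ a) → ((b ∧ b) ∧ ¬b))) ↔ ((((b → b) ↔ b) ∧ ((a → (a → a)) ↔ ¬b)) → ¬(¬(b ↔ ¬a) ↔ (((b ∧ a) ∧ a) ∧ (b ↔ b)))) = 1 ↔ 1 = 1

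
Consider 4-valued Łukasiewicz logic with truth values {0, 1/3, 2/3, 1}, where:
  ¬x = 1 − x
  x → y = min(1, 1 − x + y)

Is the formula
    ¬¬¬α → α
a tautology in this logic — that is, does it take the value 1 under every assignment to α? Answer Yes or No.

No

Counterexample: take α = 0.
¬α = ¬0 = 1
¬¬α = ¬1 = 0
¬¬¬α = ¬0 = 1
¬¬¬α → α = 1 → 0 = 0
This gives 0 ≠ 1.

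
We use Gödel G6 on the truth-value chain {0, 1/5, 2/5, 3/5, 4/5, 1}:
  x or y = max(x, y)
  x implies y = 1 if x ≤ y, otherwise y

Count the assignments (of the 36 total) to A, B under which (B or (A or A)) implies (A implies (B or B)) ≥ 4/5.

22

value 1: 21 assignments (counts)
value 4/5: 1 assignment (counts)
value 3/5: 2 assignments
value 2/5: 3 assignments
value 1/5: 4 assignments
value 0: 5 assignments
So 22 of the 36 assignments meet the threshold.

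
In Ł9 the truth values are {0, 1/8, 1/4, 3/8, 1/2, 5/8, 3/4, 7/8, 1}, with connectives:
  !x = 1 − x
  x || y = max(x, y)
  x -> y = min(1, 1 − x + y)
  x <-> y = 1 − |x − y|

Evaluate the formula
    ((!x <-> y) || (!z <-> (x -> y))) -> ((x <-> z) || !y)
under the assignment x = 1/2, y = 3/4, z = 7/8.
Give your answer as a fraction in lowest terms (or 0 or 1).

!x = !1/2 = 1/2
!x <-> y = 1/2 <-> 3/4 = 3/4
!z = !7/8 = 1/8
x -> y = 1/2 -> 3/4 = 1
!z <-> (x -> y) = 1/8 <-> 1 = 1/8
(!x <-> y) || (!z <-> (x -> y)) = 3/4 || 1/8 = 3/4
x <-> z = 1/2 <-> 7/8 = 5/8
!y = !3/4 = 1/4
(x <-> z) || !y = 5/8 || 1/4 = 5/8
((!x <-> y) || (!z <-> (x -> y))) -> ((x <-> z) || !y) = 3/4 -> 5/8 = 7/8

7/8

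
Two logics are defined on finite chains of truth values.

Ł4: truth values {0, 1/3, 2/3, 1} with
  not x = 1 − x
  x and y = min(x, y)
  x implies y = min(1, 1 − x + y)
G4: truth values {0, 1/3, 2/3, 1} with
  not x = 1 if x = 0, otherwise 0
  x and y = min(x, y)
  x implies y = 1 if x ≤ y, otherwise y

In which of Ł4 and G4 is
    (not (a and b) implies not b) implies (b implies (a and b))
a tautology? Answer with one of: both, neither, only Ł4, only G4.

In Ł4: every assignment gives 1 — tautology.
In G4: at a = 1/3, b = 2/3 the value is 1/3 — not a tautology.

only Ł4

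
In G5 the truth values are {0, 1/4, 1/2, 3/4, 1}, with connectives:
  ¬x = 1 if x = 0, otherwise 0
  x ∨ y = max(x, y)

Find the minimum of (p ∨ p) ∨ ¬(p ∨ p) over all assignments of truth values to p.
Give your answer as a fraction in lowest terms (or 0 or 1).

1/4

Take p = 1/4:
p ∨ p = 1/4 ∨ 1/4 = 1/4
p ∨ p = 1/4 ∨ 1/4 = 1/4
¬(p ∨ p) = ¬1/4 = 0
(p ∨ p) ∨ ¬(p ∨ p) = 1/4 ∨ 0 = 1/4
No assignment yields a value below 1/4, so this is the minimum.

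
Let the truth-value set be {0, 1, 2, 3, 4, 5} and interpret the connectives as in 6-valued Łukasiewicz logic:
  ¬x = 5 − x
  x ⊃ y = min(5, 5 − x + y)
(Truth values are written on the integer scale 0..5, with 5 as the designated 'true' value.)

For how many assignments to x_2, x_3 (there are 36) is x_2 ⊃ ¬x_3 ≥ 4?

value 5: 21 assignments (counts)
value 4: 5 assignments (counts)
value 3: 4 assignments
value 2: 3 assignments
value 1: 2 assignments
value 0: 1 assignment
So 26 of the 36 assignments meet the threshold.

26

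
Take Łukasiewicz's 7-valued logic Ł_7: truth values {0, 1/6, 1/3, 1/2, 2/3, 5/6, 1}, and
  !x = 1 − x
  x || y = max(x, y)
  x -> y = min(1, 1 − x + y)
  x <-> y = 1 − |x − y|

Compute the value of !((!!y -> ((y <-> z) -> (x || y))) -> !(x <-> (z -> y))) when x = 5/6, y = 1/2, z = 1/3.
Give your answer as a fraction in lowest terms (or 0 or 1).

5/6

!y = !1/2 = 1/2
!!y = !1/2 = 1/2
y <-> z = 1/2 <-> 1/3 = 5/6
x || y = 5/6 || 1/2 = 5/6
(y <-> z) -> (x || y) = 5/6 -> 5/6 = 1
!!y -> ((y <-> z) -> (x || y)) = 1/2 -> 1 = 1
z -> y = 1/3 -> 1/2 = 1
x <-> (z -> y) = 5/6 <-> 1 = 5/6
!(x <-> (z -> y)) = !5/6 = 1/6
(!!y -> ((y <-> z) -> (x || y))) -> !(x <-> (z -> y)) = 1 -> 1/6 = 1/6
!((!!y -> ((y <-> z) -> (x || y))) -> !(x <-> (z -> y))) = !1/6 = 5/6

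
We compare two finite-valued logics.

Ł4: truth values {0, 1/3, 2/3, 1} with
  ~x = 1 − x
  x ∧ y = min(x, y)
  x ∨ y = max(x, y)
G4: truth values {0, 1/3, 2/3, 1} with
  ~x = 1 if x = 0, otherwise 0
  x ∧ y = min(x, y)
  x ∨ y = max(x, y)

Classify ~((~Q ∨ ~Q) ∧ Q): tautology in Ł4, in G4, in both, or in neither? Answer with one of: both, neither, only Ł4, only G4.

only G4

In Ł4: at Q = 1/3 the value is 2/3 — not a tautology.
In G4: every assignment gives 1 — tautology.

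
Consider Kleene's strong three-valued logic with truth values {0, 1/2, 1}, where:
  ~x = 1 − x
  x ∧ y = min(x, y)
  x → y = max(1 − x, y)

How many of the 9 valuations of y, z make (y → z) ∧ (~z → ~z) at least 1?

4

y = 0, z = 0 ↦ 1  ≥
y = 0, z = 1/2 ↦ 1/2  <
y = 0, z = 1 ↦ 1  ≥
y = 1/2, z = 0 ↦ 1/2  <
y = 1/2, z = 1/2 ↦ 1/2  <
y = 1/2, z = 1 ↦ 1  ≥
y = 1, z = 0 ↦ 0  <
y = 1, z = 1/2 ↦ 1/2  <
y = 1, z = 1 ↦ 1  ≥
So 4 of the 9 assignments meet the threshold.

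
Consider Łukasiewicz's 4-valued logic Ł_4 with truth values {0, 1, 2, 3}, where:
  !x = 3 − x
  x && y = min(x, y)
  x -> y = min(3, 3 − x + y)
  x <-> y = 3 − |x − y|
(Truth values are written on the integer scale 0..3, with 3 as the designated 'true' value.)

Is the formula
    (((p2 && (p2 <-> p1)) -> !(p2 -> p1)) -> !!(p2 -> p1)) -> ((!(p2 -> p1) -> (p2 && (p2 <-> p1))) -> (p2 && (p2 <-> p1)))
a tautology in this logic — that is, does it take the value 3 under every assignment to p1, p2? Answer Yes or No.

Counterexample: take p1 = 0, p2 = 0.
p2 <-> p1 = 0 <-> 0 = 3
p2 && (p2 <-> p1) = 0 && 3 = 0
p2 -> p1 = 0 -> 0 = 3
!(p2 -> p1) = !3 = 0
(p2 && (p2 <-> p1)) -> !(p2 -> p1) = 0 -> 0 = 3
p2 -> p1 = 0 -> 0 = 3
!(p2 -> p1) = !3 = 0
!!(p2 -> p1) = !0 = 3
((p2 && (p2 <-> p1)) -> !(p2 -> p1)) -> !!(p2 -> p1) = 3 -> 3 = 3
p2 -> p1 = 0 -> 0 = 3
!(p2 -> p1) = !3 = 0
p2 <-> p1 = 0 <-> 0 = 3
p2 && (p2 <-> p1) = 0 && 3 = 0
!(p2 -> p1) -> (p2 && (p2 <-> p1)) = 0 -> 0 = 3
p2 <-> p1 = 0 <-> 0 = 3
p2 && (p2 <-> p1) = 0 && 3 = 0
(!(p2 -> p1) -> (p2 && (p2 <-> p1))) -> (p2 && (p2 <-> p1)) = 3 -> 0 = 0
(((p2 && (p2 <-> p1)) -> !(p2 -> p1)) -> !!(p2 -> p1)) -> ((!(p2 -> p1) -> (p2 && (p2 <-> p1))) -> (p2 && (p2 <-> p1))) = 3 -> 0 = 0
This gives 0 ≠ 3.

No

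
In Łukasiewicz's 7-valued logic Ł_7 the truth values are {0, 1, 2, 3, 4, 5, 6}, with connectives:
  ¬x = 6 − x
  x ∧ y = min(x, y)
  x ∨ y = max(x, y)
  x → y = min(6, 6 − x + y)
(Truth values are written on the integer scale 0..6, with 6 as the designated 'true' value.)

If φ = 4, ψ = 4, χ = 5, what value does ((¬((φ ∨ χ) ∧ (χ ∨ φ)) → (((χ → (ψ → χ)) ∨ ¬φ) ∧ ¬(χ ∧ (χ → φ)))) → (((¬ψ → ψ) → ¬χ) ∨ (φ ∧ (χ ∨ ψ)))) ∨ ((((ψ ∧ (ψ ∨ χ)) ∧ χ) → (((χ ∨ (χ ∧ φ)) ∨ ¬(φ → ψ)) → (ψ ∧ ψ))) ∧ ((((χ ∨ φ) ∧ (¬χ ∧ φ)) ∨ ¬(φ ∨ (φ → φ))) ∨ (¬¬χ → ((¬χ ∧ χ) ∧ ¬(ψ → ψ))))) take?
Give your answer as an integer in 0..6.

φ ∨ χ = 4 ∨ 5 = 5
χ ∨ φ = 5 ∨ 4 = 5
(φ ∨ χ) ∧ (χ ∨ φ) = 5 ∧ 5 = 5
¬((φ ∨ χ) ∧ (χ ∨ φ)) = ¬5 = 1
ψ → χ = 4 → 5 = 6
χ → (ψ → χ) = 5 → 6 = 6
¬φ = ¬4 = 2
(χ → (ψ → χ)) ∨ ¬φ = 6 ∨ 2 = 6
χ → φ = 5 → 4 = 5
χ ∧ (χ → φ) = 5 ∧ 5 = 5
¬(χ ∧ (χ → φ)) = ¬5 = 1
((χ → (ψ → χ)) ∨ ¬φ) ∧ ¬(χ ∧ (χ → φ)) = 6 ∧ 1 = 1
¬((φ ∨ χ) ∧ (χ ∨ φ)) → (((χ → (ψ → χ)) ∨ ¬φ) ∧ ¬(χ ∧ (χ → φ))) = 1 → 1 = 6
¬ψ = ¬4 = 2
¬ψ → ψ = 2 → 4 = 6
¬χ = ¬5 = 1
(¬ψ → ψ) → ¬χ = 6 → 1 = 1
χ ∨ ψ = 5 ∨ 4 = 5
φ ∧ (χ ∨ ψ) = 4 ∧ 5 = 4
((¬ψ → ψ) → ¬χ) ∨ (φ ∧ (χ ∨ ψ)) = 1 ∨ 4 = 4
(¬((φ ∨ χ) ∧ (χ ∨ φ)) → (((χ → (ψ → χ)) ∨ ¬φ) ∧ ¬(χ ∧ (χ → φ)))) → (((¬ψ → ψ) → ¬χ) ∨ (φ ∧ (χ ∨ ψ))) = 6 → 4 = 4
ψ ∨ χ = 4 ∨ 5 = 5
ψ ∧ (ψ ∨ χ) = 4 ∧ 5 = 4
(ψ ∧ (ψ ∨ χ)) ∧ χ = 4 ∧ 5 = 4
χ ∧ φ = 5 ∧ 4 = 4
χ ∨ (χ ∧ φ) = 5 ∨ 4 = 5
φ → ψ = 4 → 4 = 6
¬(φ → ψ) = ¬6 = 0
(χ ∨ (χ ∧ φ)) ∨ ¬(φ → ψ) = 5 ∨ 0 = 5
ψ ∧ ψ = 4 ∧ 4 = 4
((χ ∨ (χ ∧ φ)) ∨ ¬(φ → ψ)) → (ψ ∧ ψ) = 5 → 4 = 5
((ψ ∧ (ψ ∨ χ)) ∧ χ) → (((χ ∨ (χ ∧ φ)) ∨ ¬(φ → ψ)) → (ψ ∧ ψ)) = 4 → 5 = 6
χ ∨ φ = 5 ∨ 4 = 5
¬χ = ¬5 = 1
¬χ ∧ φ = 1 ∧ 4 = 1
(χ ∨ φ) ∧ (¬χ ∧ φ) = 5 ∧ 1 = 1
φ → φ = 4 → 4 = 6
φ ∨ (φ → φ) = 4 ∨ 6 = 6
¬(φ ∨ (φ → φ)) = ¬6 = 0
((χ ∨ φ) ∧ (¬χ ∧ φ)) ∨ ¬(φ ∨ (φ → φ)) = 1 ∨ 0 = 1
¬χ = ¬5 = 1
¬¬χ = ¬1 = 5
¬χ = ¬5 = 1
¬χ ∧ χ = 1 ∧ 5 = 1
ψ → ψ = 4 → 4 = 6
¬(ψ → ψ) = ¬6 = 0
(¬χ ∧ χ) ∧ ¬(ψ → ψ) = 1 ∧ 0 = 0
¬¬χ → ((¬χ ∧ χ) ∧ ¬(ψ → ψ)) = 5 → 0 = 1
(((χ ∨ φ) ∧ (¬χ ∧ φ)) ∨ ¬(φ ∨ (φ → φ))) ∨ (¬¬χ → ((¬χ ∧ χ) ∧ ¬(ψ → ψ))) = 1 ∨ 1 = 1
(((ψ ∧ (ψ ∨ χ)) ∧ χ) → (((χ ∨ (χ ∧ φ)) ∨ ¬(φ → ψ)) → (ψ ∧ ψ))) ∧ ((((χ ∨ φ) ∧ (¬χ ∧ φ)) ∨ ¬(φ ∨ (φ → φ))) ∨ (¬¬χ → ((¬χ ∧ χ) ∧ ¬(ψ → ψ)))) = 6 ∧ 1 = 1
((¬((φ ∨ χ) ∧ (χ ∨ φ)) → (((χ → (ψ → χ)) ∨ ¬φ) ∧ ¬(χ ∧ (χ → φ)))) → (((¬ψ → ψ) → ¬χ) ∨ (φ ∧ (χ ∨ ψ)))) ∨ ((((ψ ∧ (ψ ∨ χ)) ∧ χ) → (((χ ∨ (χ ∧ φ)) ∨ ¬(φ → ψ)) → (ψ ∧ ψ))) ∧ ((((χ ∨ φ) ∧ (¬χ ∧ φ)) ∨ ¬(φ ∨ (φ → φ))) ∨ (¬¬χ → ((¬χ ∧ χ) ∧ ¬(ψ → ψ))))) = 4 ∨ 1 = 4

4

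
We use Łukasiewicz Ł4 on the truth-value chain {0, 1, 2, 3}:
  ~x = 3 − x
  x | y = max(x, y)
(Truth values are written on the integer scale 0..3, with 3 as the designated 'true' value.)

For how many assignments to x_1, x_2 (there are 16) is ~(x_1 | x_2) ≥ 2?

x_1 = 0, x_2 = 0 ↦ 3  ≥
x_1 = 0, x_2 = 1 ↦ 2  ≥
x_1 = 0, x_2 = 2 ↦ 1  <
x_1 = 0, x_2 = 3 ↦ 0  <
x_1 = 1, x_2 = 0 ↦ 2  ≥
x_1 = 1, x_2 = 1 ↦ 2  ≥
x_1 = 1, x_2 = 2 ↦ 1  <
x_1 = 1, x_2 = 3 ↦ 0  <
x_1 = 2, x_2 = 0 ↦ 1  <
x_1 = 2, x_2 = 1 ↦ 1  <
x_1 = 2, x_2 = 2 ↦ 1  <
x_1 = 2, x_2 = 3 ↦ 0  <
x_1 = 3, x_2 = 0 ↦ 0  <
x_1 = 3, x_2 = 1 ↦ 0  <
x_1 = 3, x_2 = 2 ↦ 0  <
x_1 = 3, x_2 = 3 ↦ 0  <
So 4 of the 16 assignments meet the threshold.

4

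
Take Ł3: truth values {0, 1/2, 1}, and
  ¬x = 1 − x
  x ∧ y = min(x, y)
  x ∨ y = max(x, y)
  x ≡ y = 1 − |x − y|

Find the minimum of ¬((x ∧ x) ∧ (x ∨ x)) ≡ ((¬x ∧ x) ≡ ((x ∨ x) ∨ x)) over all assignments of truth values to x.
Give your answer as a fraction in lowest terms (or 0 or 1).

1/2

Take x = 1/2:
x ∧ x = 1/2 ∧ 1/2 = 1/2
x ∨ x = 1/2 ∨ 1/2 = 1/2
(x ∧ x) ∧ (x ∨ x) = 1/2 ∧ 1/2 = 1/2
¬((x ∧ x) ∧ (x ∨ x)) = ¬1/2 = 1/2
¬x = ¬1/2 = 1/2
¬x ∧ x = 1/2 ∧ 1/2 = 1/2
x ∨ x = 1/2 ∨ 1/2 = 1/2
(x ∨ x) ∨ x = 1/2 ∨ 1/2 = 1/2
(¬x ∧ x) ≡ ((x ∨ x) ∨ x) = 1/2 ≡ 1/2 = 1
¬((x ∧ x) ∧ (x ∨ x)) ≡ ((¬x ∧ x) ≡ ((x ∨ x) ∨ x)) = 1/2 ≡ 1 = 1/2
No assignment yields a value below 1/2, so this is the minimum.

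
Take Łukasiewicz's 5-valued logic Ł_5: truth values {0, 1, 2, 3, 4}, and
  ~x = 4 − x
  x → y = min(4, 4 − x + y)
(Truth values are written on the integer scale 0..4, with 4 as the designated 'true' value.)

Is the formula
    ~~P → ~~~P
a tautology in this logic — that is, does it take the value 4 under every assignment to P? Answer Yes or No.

Counterexample: take P = 3.
~P = ~3 = 1
~~P = ~1 = 3
~P = ~3 = 1
~~P = ~1 = 3
~~~P = ~3 = 1
~~P → ~~~P = 3 → 1 = 2
This gives 2 ≠ 4.

No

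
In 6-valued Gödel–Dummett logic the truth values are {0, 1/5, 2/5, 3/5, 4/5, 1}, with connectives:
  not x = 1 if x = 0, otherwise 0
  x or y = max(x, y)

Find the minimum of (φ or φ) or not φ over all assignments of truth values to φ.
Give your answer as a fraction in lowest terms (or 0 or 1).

Take φ = 1/5:
φ or φ = 1/5 or 1/5 = 1/5
not φ = not 1/5 = 0
(φ or φ) or not φ = 1/5 or 0 = 1/5
No assignment yields a value below 1/5, so this is the minimum.

1/5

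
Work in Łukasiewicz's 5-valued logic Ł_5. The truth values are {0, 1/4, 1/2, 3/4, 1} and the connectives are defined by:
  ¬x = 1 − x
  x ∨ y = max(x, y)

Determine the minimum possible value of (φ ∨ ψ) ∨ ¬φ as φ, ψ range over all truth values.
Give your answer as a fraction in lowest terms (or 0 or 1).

1/2

Take φ = 1/2, ψ = 0:
φ ∨ ψ = 1/2 ∨ 0 = 1/2
¬φ = ¬1/2 = 1/2
(φ ∨ ψ) ∨ ¬φ = 1/2 ∨ 1/2 = 1/2
No assignment yields a value below 1/2, so this is the minimum.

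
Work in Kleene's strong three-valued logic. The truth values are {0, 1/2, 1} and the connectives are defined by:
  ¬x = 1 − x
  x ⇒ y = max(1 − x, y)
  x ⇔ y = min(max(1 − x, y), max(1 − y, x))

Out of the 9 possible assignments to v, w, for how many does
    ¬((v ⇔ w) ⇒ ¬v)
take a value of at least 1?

1

v = 0, w = 0 ↦ 0  <
v = 0, w = 1/2 ↦ 0  <
v = 0, w = 1 ↦ 0  <
v = 1/2, w = 0 ↦ 1/2  <
v = 1/2, w = 1/2 ↦ 1/2  <
v = 1/2, w = 1 ↦ 1/2  <
v = 1, w = 0 ↦ 0  <
v = 1, w = 1/2 ↦ 1/2  <
v = 1, w = 1 ↦ 1  ≥
So 1 of the 9 assignments meets the threshold.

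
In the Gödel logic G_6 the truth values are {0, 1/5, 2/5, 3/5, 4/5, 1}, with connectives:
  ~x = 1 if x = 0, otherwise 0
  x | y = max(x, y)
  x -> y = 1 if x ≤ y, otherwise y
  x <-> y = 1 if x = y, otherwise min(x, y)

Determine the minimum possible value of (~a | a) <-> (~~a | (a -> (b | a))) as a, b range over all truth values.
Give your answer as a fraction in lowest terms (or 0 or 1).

Take a = 1/5, b = 0:
~a = ~1/5 = 0
~a | a = 0 | 1/5 = 1/5
~a = ~1/5 = 0
~~a = ~0 = 1
b | a = 0 | 1/5 = 1/5
a -> (b | a) = 1/5 -> 1/5 = 1
~~a | (a -> (b | a)) = 1 | 1 = 1
(~a | a) <-> (~~a | (a -> (b | a))) = 1/5 <-> 1 = 1/5
No assignment yields a value below 1/5, so this is the minimum.

1/5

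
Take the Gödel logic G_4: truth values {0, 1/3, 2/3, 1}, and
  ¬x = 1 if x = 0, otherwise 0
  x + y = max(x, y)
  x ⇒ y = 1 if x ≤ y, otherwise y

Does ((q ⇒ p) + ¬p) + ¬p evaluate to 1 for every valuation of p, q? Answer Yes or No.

Counterexample: take p = 1/3, q = 2/3.
q ⇒ p = 2/3 ⇒ 1/3 = 1/3
¬p = ¬1/3 = 0
(q ⇒ p) + ¬p = 1/3 + 0 = 1/3
¬p = ¬1/3 = 0
((q ⇒ p) + ¬p) + ¬p = 1/3 + 0 = 1/3
This gives 1/3 ≠ 1.

No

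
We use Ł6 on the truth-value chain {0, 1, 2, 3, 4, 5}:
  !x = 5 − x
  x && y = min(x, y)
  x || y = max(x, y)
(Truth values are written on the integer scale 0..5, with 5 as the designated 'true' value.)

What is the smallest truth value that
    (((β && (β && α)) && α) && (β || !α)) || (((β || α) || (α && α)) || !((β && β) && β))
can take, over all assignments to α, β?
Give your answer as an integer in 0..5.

3

Take α = 0, β = 2:
β && α = 2 && 0 = 0
β && (β && α) = 2 && 0 = 0
(β && (β && α)) && α = 0 && 0 = 0
!α = !0 = 5
β || !α = 2 || 5 = 5
((β && (β && α)) && α) && (β || !α) = 0 && 5 = 0
β || α = 2 || 0 = 2
α && α = 0 && 0 = 0
(β || α) || (α && α) = 2 || 0 = 2
β && β = 2 && 2 = 2
(β && β) && β = 2 && 2 = 2
!((β && β) && β) = !2 = 3
((β || α) || (α && α)) || !((β && β) && β) = 2 || 3 = 3
(((β && (β && α)) && α) && (β || !α)) || (((β || α) || (α && α)) || !((β && β) && β)) = 0 || 3 = 3
No assignment yields a value below 3, so this is the minimum.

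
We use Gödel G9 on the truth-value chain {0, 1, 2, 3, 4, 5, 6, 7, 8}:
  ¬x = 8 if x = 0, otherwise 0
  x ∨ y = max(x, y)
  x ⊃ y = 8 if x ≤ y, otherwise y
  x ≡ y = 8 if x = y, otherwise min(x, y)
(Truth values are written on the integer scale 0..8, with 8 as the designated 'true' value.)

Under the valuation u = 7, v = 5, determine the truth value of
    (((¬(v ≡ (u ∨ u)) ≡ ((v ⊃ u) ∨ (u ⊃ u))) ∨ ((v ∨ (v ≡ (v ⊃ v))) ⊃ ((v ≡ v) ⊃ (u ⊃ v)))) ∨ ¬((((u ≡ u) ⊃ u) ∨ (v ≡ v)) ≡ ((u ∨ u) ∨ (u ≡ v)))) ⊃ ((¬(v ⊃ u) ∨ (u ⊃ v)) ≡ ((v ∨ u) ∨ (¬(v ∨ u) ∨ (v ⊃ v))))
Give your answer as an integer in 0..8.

u ∨ u = 7 ∨ 7 = 7
v ≡ (u ∨ u) = 5 ≡ 7 = 5
¬(v ≡ (u ∨ u)) = ¬5 = 0
v ⊃ u = 5 ⊃ 7 = 8
u ⊃ u = 7 ⊃ 7 = 8
(v ⊃ u) ∨ (u ⊃ u) = 8 ∨ 8 = 8
¬(v ≡ (u ∨ u)) ≡ ((v ⊃ u) ∨ (u ⊃ u)) = 0 ≡ 8 = 0
v ⊃ v = 5 ⊃ 5 = 8
v ≡ (v ⊃ v) = 5 ≡ 8 = 5
v ∨ (v ≡ (v ⊃ v)) = 5 ∨ 5 = 5
v ≡ v = 5 ≡ 5 = 8
u ⊃ v = 7 ⊃ 5 = 5
(v ≡ v) ⊃ (u ⊃ v) = 8 ⊃ 5 = 5
(v ∨ (v ≡ (v ⊃ v))) ⊃ ((v ≡ v) ⊃ (u ⊃ v)) = 5 ⊃ 5 = 8
(¬(v ≡ (u ∨ u)) ≡ ((v ⊃ u) ∨ (u ⊃ u))) ∨ ((v ∨ (v ≡ (v ⊃ v))) ⊃ ((v ≡ v) ⊃ (u ⊃ v))) = 0 ∨ 8 = 8
u ≡ u = 7 ≡ 7 = 8
(u ≡ u) ⊃ u = 8 ⊃ 7 = 7
v ≡ v = 5 ≡ 5 = 8
((u ≡ u) ⊃ u) ∨ (v ≡ v) = 7 ∨ 8 = 8
u ∨ u = 7 ∨ 7 = 7
u ≡ v = 7 ≡ 5 = 5
(u ∨ u) ∨ (u ≡ v) = 7 ∨ 5 = 7
(((u ≡ u) ⊃ u) ∨ (v ≡ v)) ≡ ((u ∨ u) ∨ (u ≡ v)) = 8 ≡ 7 = 7
¬((((u ≡ u) ⊃ u) ∨ (v ≡ v)) ≡ ((u ∨ u) ∨ (u ≡ v))) = ¬7 = 0
((¬(v ≡ (u ∨ u)) ≡ ((v ⊃ u) ∨ (u ⊃ u))) ∨ ((v ∨ (v ≡ (v ⊃ v))) ⊃ ((v ≡ v) ⊃ (u ⊃ v)))) ∨ ¬((((u ≡ u) ⊃ u) ∨ (v ≡ v)) ≡ ((u ∨ u) ∨ (u ≡ v))) = 8 ∨ 0 = 8
v ⊃ u = 5 ⊃ 7 = 8
¬(v ⊃ u) = ¬8 = 0
u ⊃ v = 7 ⊃ 5 = 5
¬(v ⊃ u) ∨ (u ⊃ v) = 0 ∨ 5 = 5
v ∨ u = 5 ∨ 7 = 7
v ∨ u = 5 ∨ 7 = 7
¬(v ∨ u) = ¬7 = 0
v ⊃ v = 5 ⊃ 5 = 8
¬(v ∨ u) ∨ (v ⊃ v) = 0 ∨ 8 = 8
(v ∨ u) ∨ (¬(v ∨ u) ∨ (v ⊃ v)) = 7 ∨ 8 = 8
(¬(v ⊃ u) ∨ (u ⊃ v)) ≡ ((v ∨ u) ∨ (¬(v ∨ u) ∨ (v ⊃ v))) = 5 ≡ 8 = 5
(((¬(v ≡ (u ∨ u)) ≡ ((v ⊃ u) ∨ (u ⊃ u))) ∨ ((v ∨ (v ≡ (v ⊃ v))) ⊃ ((v ≡ v) ⊃ (u ⊃ v)))) ∨ ¬((((u ≡ u) ⊃ u) ∨ (v ≡ v)) ≡ ((u ∨ u) ∨ (u ≡ v)))) ⊃ ((¬(v ⊃ u) ∨ (u ⊃ v)) ≡ ((v ∨ u) ∨ (¬(v ∨ u) ∨ (v ⊃ v)))) = 8 ⊃ 5 = 5

5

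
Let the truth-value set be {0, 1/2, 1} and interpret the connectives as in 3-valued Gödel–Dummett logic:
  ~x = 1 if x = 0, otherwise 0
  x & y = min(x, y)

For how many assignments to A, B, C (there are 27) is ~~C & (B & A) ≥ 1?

value 1: 2 assignments (counts)
value 1/2: 6 assignments
value 0: 19 assignments
So 2 of the 27 assignments meet the threshold.

2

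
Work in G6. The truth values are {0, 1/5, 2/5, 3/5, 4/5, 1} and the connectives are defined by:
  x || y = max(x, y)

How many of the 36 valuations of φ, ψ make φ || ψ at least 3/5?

27

value 1: 11 assignments (counts)
value 4/5: 9 assignments (counts)
value 3/5: 7 assignments (counts)
value 2/5: 5 assignments
value 1/5: 3 assignments
value 0: 1 assignment
So 27 of the 36 assignments meet the threshold.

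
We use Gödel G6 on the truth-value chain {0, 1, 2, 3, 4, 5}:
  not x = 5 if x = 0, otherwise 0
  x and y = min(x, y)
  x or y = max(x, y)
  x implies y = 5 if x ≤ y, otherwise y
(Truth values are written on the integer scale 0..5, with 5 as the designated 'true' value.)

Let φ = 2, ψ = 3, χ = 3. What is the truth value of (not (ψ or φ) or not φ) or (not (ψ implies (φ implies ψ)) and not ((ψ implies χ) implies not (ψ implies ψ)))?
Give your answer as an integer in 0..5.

ψ or φ = 3 or 2 = 3
not (ψ or φ) = not 3 = 0
not φ = not 2 = 0
not (ψ or φ) or not φ = 0 or 0 = 0
φ implies ψ = 2 implies 3 = 5
ψ implies (φ implies ψ) = 3 implies 5 = 5
not (ψ implies (φ implies ψ)) = not 5 = 0
ψ implies χ = 3 implies 3 = 5
ψ implies ψ = 3 implies 3 = 5
not (ψ implies ψ) = not 5 = 0
(ψ implies χ) implies not (ψ implies ψ) = 5 implies 0 = 0
not ((ψ implies χ) implies not (ψ implies ψ)) = not 0 = 5
not (ψ implies (φ implies ψ)) and not ((ψ implies χ) implies not (ψ implies ψ)) = 0 and 5 = 0
(not (ψ or φ) or not φ) or (not (ψ implies (φ implies ψ)) and not ((ψ implies χ) implies not (ψ implies ψ))) = 0 or 0 = 0

0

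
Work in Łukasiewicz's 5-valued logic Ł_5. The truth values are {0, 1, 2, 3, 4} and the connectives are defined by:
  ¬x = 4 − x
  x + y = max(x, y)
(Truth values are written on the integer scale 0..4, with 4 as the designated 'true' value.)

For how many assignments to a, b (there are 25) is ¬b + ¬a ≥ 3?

value 4: 9 assignments (counts)
value 3: 7 assignments (counts)
value 2: 5 assignments
value 1: 3 assignments
value 0: 1 assignment
So 16 of the 25 assignments meet the threshold.

16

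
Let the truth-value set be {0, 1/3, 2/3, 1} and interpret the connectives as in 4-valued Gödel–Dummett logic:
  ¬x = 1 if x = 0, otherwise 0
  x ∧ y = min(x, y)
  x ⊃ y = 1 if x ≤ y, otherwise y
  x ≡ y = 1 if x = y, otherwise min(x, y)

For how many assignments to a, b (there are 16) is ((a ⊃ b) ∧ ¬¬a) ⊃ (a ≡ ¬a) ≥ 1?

7

a = 0, b = 0 ↦ 1  ≥
a = 0, b = 1/3 ↦ 1  ≥
a = 0, b = 2/3 ↦ 1  ≥
a = 0, b = 1 ↦ 1  ≥
a = 1/3, b = 0 ↦ 1  ≥
a = 1/3, b = 1/3 ↦ 0  <
a = 1/3, b = 2/3 ↦ 0  <
a = 1/3, b = 1 ↦ 0  <
a = 2/3, b = 0 ↦ 1  ≥
a = 2/3, b = 1/3 ↦ 0  <
a = 2/3, b = 2/3 ↦ 0  <
a = 2/3, b = 1 ↦ 0  <
a = 1, b = 0 ↦ 1  ≥
a = 1, b = 1/3 ↦ 0  <
a = 1, b = 2/3 ↦ 0  <
a = 1, b = 1 ↦ 0  <
So 7 of the 16 assignments meet the threshold.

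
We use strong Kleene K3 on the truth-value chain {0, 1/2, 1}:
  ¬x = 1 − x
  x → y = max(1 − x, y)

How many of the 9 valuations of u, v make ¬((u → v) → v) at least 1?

1

u = 0, v = 0 ↦ 1  ≥
u = 0, v = 1/2 ↦ 1/2  <
u = 0, v = 1 ↦ 0  <
u = 1/2, v = 0 ↦ 1/2  <
u = 1/2, v = 1/2 ↦ 1/2  <
u = 1/2, v = 1 ↦ 0  <
u = 1, v = 0 ↦ 0  <
u = 1, v = 1/2 ↦ 1/2  <
u = 1, v = 1 ↦ 0  <
So 1 of the 9 assignments meets the threshold.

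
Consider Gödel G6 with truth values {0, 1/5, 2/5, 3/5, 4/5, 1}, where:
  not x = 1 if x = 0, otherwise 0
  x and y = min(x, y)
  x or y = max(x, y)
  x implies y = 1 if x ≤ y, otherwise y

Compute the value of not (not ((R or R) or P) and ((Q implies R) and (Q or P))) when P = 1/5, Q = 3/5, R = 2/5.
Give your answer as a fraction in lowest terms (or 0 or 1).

R or R = 2/5 or 2/5 = 2/5
(R or R) or P = 2/5 or 1/5 = 2/5
not ((R or R) or P) = not 2/5 = 0
Q implies R = 3/5 implies 2/5 = 2/5
Q or P = 3/5 or 1/5 = 3/5
(Q implies R) and (Q or P) = 2/5 and 3/5 = 2/5
not ((R or R) or P) and ((Q implies R) and (Q or P)) = 0 and 2/5 = 0
not (not ((R or R) or P) and ((Q implies R) and (Q or P))) = not 0 = 1

1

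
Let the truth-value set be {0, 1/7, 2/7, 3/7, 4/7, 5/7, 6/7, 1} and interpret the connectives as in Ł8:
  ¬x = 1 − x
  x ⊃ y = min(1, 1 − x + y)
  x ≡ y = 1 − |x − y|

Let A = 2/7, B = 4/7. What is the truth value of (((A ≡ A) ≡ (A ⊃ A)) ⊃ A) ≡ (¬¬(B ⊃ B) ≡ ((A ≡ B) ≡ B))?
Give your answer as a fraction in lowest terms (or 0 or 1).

3/7

A ≡ A = 2/7 ≡ 2/7 = 1
A ⊃ A = 2/7 ⊃ 2/7 = 1
(A ≡ A) ≡ (A ⊃ A) = 1 ≡ 1 = 1
((A ≡ A) ≡ (A ⊃ A)) ⊃ A = 1 ⊃ 2/7 = 2/7
B ⊃ B = 4/7 ⊃ 4/7 = 1
¬(B ⊃ B) = ¬1 = 0
¬¬(B ⊃ B) = ¬0 = 1
A ≡ B = 2/7 ≡ 4/7 = 5/7
(A ≡ B) ≡ B = 5/7 ≡ 4/7 = 6/7
¬¬(B ⊃ B) ≡ ((A ≡ B) ≡ B) = 1 ≡ 6/7 = 6/7
(((A ≡ A) ≡ (A ⊃ A)) ⊃ A) ≡ (¬¬(B ⊃ B) ≡ ((A ≡ B) ≡ B)) = 2/7 ≡ 6/7 = 3/7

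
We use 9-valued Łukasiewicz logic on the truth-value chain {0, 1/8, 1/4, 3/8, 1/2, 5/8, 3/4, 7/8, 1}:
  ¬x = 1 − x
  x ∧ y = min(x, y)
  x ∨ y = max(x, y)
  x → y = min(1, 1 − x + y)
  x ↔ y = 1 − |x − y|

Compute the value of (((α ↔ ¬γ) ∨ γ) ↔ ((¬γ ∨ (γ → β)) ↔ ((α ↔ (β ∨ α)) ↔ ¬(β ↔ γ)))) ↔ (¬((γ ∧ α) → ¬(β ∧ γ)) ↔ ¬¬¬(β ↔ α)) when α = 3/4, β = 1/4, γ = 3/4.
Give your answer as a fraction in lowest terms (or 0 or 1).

¬γ = ¬3/4 = 1/4
α ↔ ¬γ = 3/4 ↔ 1/4 = 1/2
(α ↔ ¬γ) ∨ γ = 1/2 ∨ 3/4 = 3/4
¬γ = ¬3/4 = 1/4
γ → β = 3/4 → 1/4 = 1/2
¬γ ∨ (γ → β) = 1/4 ∨ 1/2 = 1/2
β ∨ α = 1/4 ∨ 3/4 = 3/4
α ↔ (β ∨ α) = 3/4 ↔ 3/4 = 1
β ↔ γ = 1/4 ↔ 3/4 = 1/2
¬(β ↔ γ) = ¬1/2 = 1/2
(α ↔ (β ∨ α)) ↔ ¬(β ↔ γ) = 1 ↔ 1/2 = 1/2
(¬γ ∨ (γ → β)) ↔ ((α ↔ (β ∨ α)) ↔ ¬(β ↔ γ)) = 1/2 ↔ 1/2 = 1
((α ↔ ¬γ) ∨ γ) ↔ ((¬γ ∨ (γ → β)) ↔ ((α ↔ (β ∨ α)) ↔ ¬(β ↔ γ))) = 3/4 ↔ 1 = 3/4
γ ∧ α = 3/4 ∧ 3/4 = 3/4
β ∧ γ = 1/4 ∧ 3/4 = 1/4
¬(β ∧ γ) = ¬1/4 = 3/4
(γ ∧ α) → ¬(β ∧ γ) = 3/4 → 3/4 = 1
¬((γ ∧ α) → ¬(β ∧ γ)) = ¬1 = 0
β ↔ α = 1/4 ↔ 3/4 = 1/2
¬(β ↔ α) = ¬1/2 = 1/2
¬¬(β ↔ α) = ¬1/2 = 1/2
¬¬¬(β ↔ α) = ¬1/2 = 1/2
¬((γ ∧ α) → ¬(β ∧ γ)) ↔ ¬¬¬(β ↔ α) = 0 ↔ 1/2 = 1/2
(((α ↔ ¬γ) ∨ γ) ↔ ((¬γ ∨ (γ → β)) ↔ ((α ↔ (β ∨ α)) ↔ ¬(β ↔ γ)))) ↔ (¬((γ ∧ α) → ¬(β ∧ γ)) ↔ ¬¬¬(β ↔ α)) = 3/4 ↔ 1/2 = 3/4

3/4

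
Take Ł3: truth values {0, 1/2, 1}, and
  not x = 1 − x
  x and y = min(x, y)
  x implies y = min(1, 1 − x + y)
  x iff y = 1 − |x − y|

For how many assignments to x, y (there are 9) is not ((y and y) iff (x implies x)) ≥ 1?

3

x = 0, y = 0 ↦ 1  ≥
x = 0, y = 1/2 ↦ 1/2  <
x = 0, y = 1 ↦ 0  <
x = 1/2, y = 0 ↦ 1  ≥
x = 1/2, y = 1/2 ↦ 1/2  <
x = 1/2, y = 1 ↦ 0  <
x = 1, y = 0 ↦ 1  ≥
x = 1, y = 1/2 ↦ 1/2  <
x = 1, y = 1 ↦ 0  <
So 3 of the 9 assignments meet the threshold.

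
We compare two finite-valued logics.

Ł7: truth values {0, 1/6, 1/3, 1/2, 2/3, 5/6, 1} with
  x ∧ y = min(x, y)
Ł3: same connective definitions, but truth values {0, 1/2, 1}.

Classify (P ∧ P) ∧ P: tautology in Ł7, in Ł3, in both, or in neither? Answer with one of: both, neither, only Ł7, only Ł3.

neither

In Ł7: at P = 0 the value is 0 — not a tautology.
In Ł3: at P = 0 the value is 0 — not a tautology.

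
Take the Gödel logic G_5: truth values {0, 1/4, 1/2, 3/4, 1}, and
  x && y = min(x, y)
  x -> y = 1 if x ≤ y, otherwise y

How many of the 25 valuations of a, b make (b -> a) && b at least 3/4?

value 1: 1 assignment (counts)
value 3/4: 3 assignments (counts)
value 1/2: 5 assignments
value 1/4: 7 assignments
value 0: 9 assignments
So 4 of the 25 assignments meet the threshold.

4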